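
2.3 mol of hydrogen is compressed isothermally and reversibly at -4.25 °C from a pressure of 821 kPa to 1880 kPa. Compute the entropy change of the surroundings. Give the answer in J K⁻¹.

For an isothermal ideal gas ΔS_gas = nR ln(P₁/P₂) = 2.3 × 8.314 × ln(821/1880) = -15.8 J/K.
The process is reversible, so ΔS_surr = −ΔS_gas = 15.8 J/K and ΔS_universe = 0.

ΔS_surr = 15.8 J/K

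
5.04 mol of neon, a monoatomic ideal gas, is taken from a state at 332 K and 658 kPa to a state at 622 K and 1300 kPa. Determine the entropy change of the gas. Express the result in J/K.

ΔS = nC_p ln(T₂/T₁) − nR ln(P₂/P₁), with C_p = 5R/2 = 20.79 J mol⁻¹ K⁻¹ for a monoatomic ideal gas.
ΔS = 5.04 × [20.79 × ln(622/332) − 8.314 × ln(1300/658)] = 37.2 J/K.

ΔS = 37.2 J/K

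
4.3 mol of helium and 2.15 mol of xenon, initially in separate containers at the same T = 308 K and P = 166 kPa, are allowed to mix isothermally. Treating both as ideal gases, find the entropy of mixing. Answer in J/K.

ΔS_mix = 34.1 J/K

Mole fractions: x_A = 4.3/6.45 = 0.667, x_B = 0.333.
ΔS_mix = −R(n_A ln x_A + n_B ln x_B) = −8.314 × (4.3 ln 0.667 + 2.15 ln 0.333) = 34.1 J/K.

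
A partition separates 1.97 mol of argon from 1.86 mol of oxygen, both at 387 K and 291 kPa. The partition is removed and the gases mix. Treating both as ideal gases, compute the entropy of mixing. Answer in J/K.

ΔS_mix = 22.1 J/K

Mole fractions: x_A = 1.97/3.83 = 0.514, x_B = 0.486.
ΔS_mix = −R(n_A ln x_A + n_B ln x_B) = −8.314 × (1.97 ln 0.514 + 1.86 ln 0.486) = 22.1 J/K.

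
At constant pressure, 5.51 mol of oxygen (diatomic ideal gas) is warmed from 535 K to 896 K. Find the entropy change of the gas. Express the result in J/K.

ΔS = 82.7 J/K

At constant pressure, ΔS = nC_p ln(T₂/T₁) with C_p = 7R/2 = 29.1 J mol⁻¹ K⁻¹.
ΔS = 5.51 × 29.1 × ln(896/535) = 82.7 J/K.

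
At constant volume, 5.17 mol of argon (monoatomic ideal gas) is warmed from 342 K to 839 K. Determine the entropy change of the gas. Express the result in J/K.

At constant volume, ΔS = nC_V ln(T₂/T₁) with C_V = 3R/2 = 12.47 J mol⁻¹ K⁻¹.
ΔS = 5.17 × 12.47 × ln(839/342) = 57.9 J/K.

ΔS = 57.9 J/K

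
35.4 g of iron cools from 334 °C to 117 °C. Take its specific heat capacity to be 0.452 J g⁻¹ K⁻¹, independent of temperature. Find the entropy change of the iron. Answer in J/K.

ΔS = -7.08 J/K

In kelvin: T₁ = 607.15 K, T₂ = 390.15 K. ΔS = ∫dQ_rev/T = m c ln(T₂/T₁) = 35.4 × 0.452 × ln(390.15/607.15) = -7.08 J/K.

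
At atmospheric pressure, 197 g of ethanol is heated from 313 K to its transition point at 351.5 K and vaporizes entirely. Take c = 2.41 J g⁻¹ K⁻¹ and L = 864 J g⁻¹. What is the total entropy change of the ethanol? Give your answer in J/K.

ΔS = 539 J/K

Warming step: ΔS₁ = m c ln(T_tr/T_i) = 197 × 2.41 × ln(351.5/313) = 55.08 J/K.
Phase change: ΔS₂ = +mL/T_tr = 197 × 864 / 351.5 = 484.2 J/K.
ΔS_total = (55.08) + (484.2) = 539 J/K.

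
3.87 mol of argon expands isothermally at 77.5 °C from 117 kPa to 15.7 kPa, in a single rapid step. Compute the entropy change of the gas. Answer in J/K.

Entropy is a state function, so ΔS_gas depends only on the end states.
For an isothermal ideal gas ΔS_gas = nR ln(P₁/P₂) = 3.87 × 8.314 × ln(117/15.7) = 64.6 J/K.

ΔS_gas = 64.6 J/K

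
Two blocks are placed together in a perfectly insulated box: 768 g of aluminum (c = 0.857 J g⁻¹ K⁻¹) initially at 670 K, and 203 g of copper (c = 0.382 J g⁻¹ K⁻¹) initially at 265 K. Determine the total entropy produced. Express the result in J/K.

Energy balance: T_f = (m₁c₁T₁ + m₂c₂T₂)/(m₁c₁ + m₂c₂) = 627.31 K.
ΔS₁ = m₁c₁ ln(T_f/T₁) = 658.176 × ln(627.31/670) = -43.33 J/K.
ΔS₂ = m₂c₂ ln(T_f/T₂) = 77.546 × ln(627.31/265) = 66.82 J/K.
ΔS_total = -43.33 + 66.82 = 23.5 J/K.

ΔS_total = 23.5 J/K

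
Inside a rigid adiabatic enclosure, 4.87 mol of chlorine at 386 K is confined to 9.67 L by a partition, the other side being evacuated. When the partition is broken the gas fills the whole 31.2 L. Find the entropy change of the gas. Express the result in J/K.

ΔS_gas = 47.4 J/K

For an ideal gas in free expansion Q = 0 and W = 0, so T is unchanged.
Entropy is a state function; using a reversible isothermal path, ΔS_gas = nR ln(V₂/V₁) = 4.87 × 8.314 × ln(31.2/9.67) = 47.4 J/K.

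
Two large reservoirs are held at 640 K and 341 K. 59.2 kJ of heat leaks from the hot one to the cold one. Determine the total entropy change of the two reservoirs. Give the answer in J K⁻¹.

ΔS_hot = −Q/T_H = −59200/640 = -92.5 J/K and ΔS_cold = +Q/T_C = 59200/341 = 173.6 J/K.
ΔS_total = -92.5 + 173.6 = 81.1 J/K, positive as the second law requires.

ΔS_total = 81.1 J/K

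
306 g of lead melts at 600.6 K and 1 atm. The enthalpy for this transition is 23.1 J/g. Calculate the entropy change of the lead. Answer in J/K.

ΔS = 11.8 J/K

Heat absorbed by the substance: Q = mL = 306 × 23.1 = 7068.6 J.
At constant T, ΔS = Q_rev/T = 7068.6 / 600.6 = 11.8 J/K.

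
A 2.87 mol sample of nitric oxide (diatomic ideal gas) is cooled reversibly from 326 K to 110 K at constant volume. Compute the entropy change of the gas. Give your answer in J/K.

ΔS = -64.8 J/K

At constant volume, ΔS = nC_V ln(T₂/T₁) with C_V = 5R/2 = 20.79 J mol⁻¹ K⁻¹.
ΔS = 2.87 × 20.79 × ln(110/326) = -64.8 J/K.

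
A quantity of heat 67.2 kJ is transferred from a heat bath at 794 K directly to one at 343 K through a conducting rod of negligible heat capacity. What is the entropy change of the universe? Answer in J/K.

ΔS_total = 111 J/K

ΔS_hot = −Q/T_H = −67200/794 = -84.63 J/K and ΔS_cold = +Q/T_C = 67200/343 = 195.9 J/K.
ΔS_total = -84.63 + 195.9 = 111 J/K, positive as the second law requires.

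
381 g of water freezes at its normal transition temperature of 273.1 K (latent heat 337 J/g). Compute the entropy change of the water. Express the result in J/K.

Heat released by the substance: Q = −mL = −381 × 337 = −128397 J.
At constant T, ΔS = Q_rev/T = −128397 / 273.1 = -470 J/K.

ΔS = -470 J/K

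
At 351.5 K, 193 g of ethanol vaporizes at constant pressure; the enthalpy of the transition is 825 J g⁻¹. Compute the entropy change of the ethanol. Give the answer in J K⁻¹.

Heat absorbed by the substance: Q = mL = 193 × 825 = 159225 J.
At constant T, ΔS = Q_rev/T = 159225 / 351.5 = 453 J/K.

ΔS = 453 J/K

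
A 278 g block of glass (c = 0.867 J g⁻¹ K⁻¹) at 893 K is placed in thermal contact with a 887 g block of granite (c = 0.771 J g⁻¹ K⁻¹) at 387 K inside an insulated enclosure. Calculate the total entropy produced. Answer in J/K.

Energy balance: T_f = (m₁c₁T₁ + m₂c₂T₂)/(m₁c₁ + m₂c₂) = 518.86 K.
ΔS₁ = m₁c₁ ln(T_f/T₁) = 241.026 × ln(518.86/893) = -130.86 J/K.
ΔS₂ = m₂c₂ ln(T_f/T₂) = 683.877 × ln(518.86/387) = 200.52 J/K.
ΔS_total = -130.86 + 200.52 = 69.7 J/K.

ΔS_total = 69.7 J/K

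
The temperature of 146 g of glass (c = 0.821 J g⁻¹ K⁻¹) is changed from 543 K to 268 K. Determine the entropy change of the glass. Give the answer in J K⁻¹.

ΔS = ∫dQ_rev/T = m c ln(T₂/T₁) = 146 × 0.821 × ln(268/543) = -84.6 J/K.

ΔS = -84.6 J/K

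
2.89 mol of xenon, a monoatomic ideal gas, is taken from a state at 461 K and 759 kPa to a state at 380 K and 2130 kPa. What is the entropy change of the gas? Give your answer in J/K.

ΔS = nC_p ln(T₂/T₁) − nR ln(P₂/P₁), with C_p = 5R/2 = 20.79 J mol⁻¹ K⁻¹ for a monoatomic ideal gas.
ΔS = 2.89 × [20.79 × ln(380/461) − 8.314 × ln(2130/759)] = -36.4 J/K.

ΔS = -36.4 J/K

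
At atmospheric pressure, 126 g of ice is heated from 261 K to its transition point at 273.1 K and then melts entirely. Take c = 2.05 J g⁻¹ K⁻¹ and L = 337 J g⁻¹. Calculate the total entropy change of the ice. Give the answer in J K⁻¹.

Warming step: ΔS₁ = m c ln(T_tr/T_i) = 126 × 2.05 × ln(273.1/261) = 11.71 J/K.
Phase change: ΔS₂ = +mL/T_tr = 126 × 337 / 273.1 = 155.5 J/K.
ΔS_total = (11.71) + (155.5) = 167 J/K.

ΔS = 167 J/K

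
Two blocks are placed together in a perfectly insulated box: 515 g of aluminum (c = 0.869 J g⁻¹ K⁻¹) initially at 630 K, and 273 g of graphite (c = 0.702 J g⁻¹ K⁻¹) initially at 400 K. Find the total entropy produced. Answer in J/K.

ΔS_total = 13 J/K

Energy balance: T_f = (m₁c₁T₁ + m₂c₂T₂)/(m₁c₁ + m₂c₂) = 561.04 K.
ΔS₁ = m₁c₁ ln(T_f/T₁) = 447.535 × ln(561.04/630) = -51.88 J/K.
ΔS₂ = m₂c₂ ln(T_f/T₂) = 191.646 × ln(561.04/400) = 64.84 J/K.
ΔS_total = -51.88 + 64.84 = 13 J/K.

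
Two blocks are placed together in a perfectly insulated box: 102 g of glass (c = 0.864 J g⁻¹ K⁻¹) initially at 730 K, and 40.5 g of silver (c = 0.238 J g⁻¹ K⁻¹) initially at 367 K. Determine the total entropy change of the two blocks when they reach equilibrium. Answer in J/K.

Energy balance: T_f = (m₁c₁T₁ + m₂c₂T₂)/(m₁c₁ + m₂c₂) = 694.21 K.
ΔS₁ = m₁c₁ ln(T_f/T₁) = 88.128 × ln(694.21/730) = -4.43 J/K.
ΔS₂ = m₂c₂ ln(T_f/T₂) = 9.639 × ln(694.21/367) = 6.144 J/K.
ΔS_total = -4.43 + 6.144 = 1.71 J/K.

ΔS_total = 1.71 J/K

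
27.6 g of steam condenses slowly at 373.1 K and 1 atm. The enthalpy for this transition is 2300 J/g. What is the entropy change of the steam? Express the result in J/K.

Heat released by the substance: Q = −mL = −27.6 × 2300 = −63480 J.
At constant T, ΔS = Q_rev/T = −63480 / 373.1 = -170 J/K.

ΔS = -170 J/K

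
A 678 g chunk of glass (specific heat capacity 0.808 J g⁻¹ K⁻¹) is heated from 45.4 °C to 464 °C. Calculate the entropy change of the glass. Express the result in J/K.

In kelvin: T₁ = 318.55 K, T₂ = 737.15 K. ΔS = ∫dQ_rev/T = m c ln(T₂/T₁) = 678 × 0.808 × ln(737.15/318.55) = 460 J/K.

ΔS = 460 J/K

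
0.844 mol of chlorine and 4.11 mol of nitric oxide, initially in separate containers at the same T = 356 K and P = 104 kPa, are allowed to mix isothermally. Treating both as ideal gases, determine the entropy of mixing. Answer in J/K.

Mole fractions: x_A = 0.844/4.95 = 0.17, x_B = 0.83.
ΔS_mix = −R(n_A ln x_A + n_B ln x_B) = −8.314 × (0.844 ln 0.17 + 4.11 ln 0.83) = 18.8 J/K.

ΔS_mix = 18.8 J/K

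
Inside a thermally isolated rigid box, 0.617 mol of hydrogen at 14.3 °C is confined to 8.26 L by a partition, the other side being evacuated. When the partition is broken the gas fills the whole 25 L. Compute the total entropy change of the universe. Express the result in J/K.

No heat is exchanged and no work is done, so the ideal-gas temperature stays constant.
Entropy is a state function; using a reversible isothermal path, ΔS_gas = nR ln(V₂/V₁) = 0.617 × 8.314 × ln(25/8.26) = 5.68 J/K.
The insulated surroundings exchange no heat, so ΔS_surr = 0 and ΔS_universe = ΔS_gas.

ΔS_universe = 5.68 J/K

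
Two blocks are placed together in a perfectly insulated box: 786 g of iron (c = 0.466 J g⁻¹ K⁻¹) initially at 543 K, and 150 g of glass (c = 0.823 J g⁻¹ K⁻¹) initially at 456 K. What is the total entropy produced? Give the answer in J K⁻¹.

Energy balance: T_f = (m₁c₁T₁ + m₂c₂T₂)/(m₁c₁ + m₂c₂) = 521.07 K.
ΔS₁ = m₁c₁ ln(T_f/T₁) = 366.276 × ln(521.07/543) = -15.1 J/K.
ΔS₂ = m₂c₂ ln(T_f/T₂) = 123.45 × ln(521.07/456) = 16.47 J/K.
ΔS_total = -15.1 + 16.47 = 1.37 J/K.

ΔS_total = 1.37 J/K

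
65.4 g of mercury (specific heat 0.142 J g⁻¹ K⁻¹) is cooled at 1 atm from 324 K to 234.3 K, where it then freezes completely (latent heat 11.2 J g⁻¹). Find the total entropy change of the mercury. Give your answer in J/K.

ΔS = -6.14 J/K

Cooling step: ΔS₁ = m c ln(T_tr/T_i) = 65.4 × 0.142 × ln(234.3/324) = -3.01 J/K.
Phase change: ΔS₂ = −mL/T_tr = −65.4 × 11.2 / 234.3 = -3.126 J/K.
ΔS_total = (-3.01) + (-3.126) = -6.14 J/K.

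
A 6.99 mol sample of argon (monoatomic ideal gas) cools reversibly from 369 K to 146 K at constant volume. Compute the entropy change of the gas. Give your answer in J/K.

At constant volume, ΔS = nC_V ln(T₂/T₁) with C_V = 3R/2 = 12.47 J mol⁻¹ K⁻¹.
ΔS = 6.99 × 12.47 × ln(146/369) = -80.8 J/K.

ΔS = -80.8 J/K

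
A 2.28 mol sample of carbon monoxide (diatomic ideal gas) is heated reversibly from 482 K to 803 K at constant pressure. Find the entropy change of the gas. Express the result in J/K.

ΔS = 33.9 J/K

At constant pressure, ΔS = nC_p ln(T₂/T₁) with C_p = 7R/2 = 29.1 J mol⁻¹ K⁻¹.
ΔS = 2.28 × 29.1 × ln(803/482) = 33.9 J/K.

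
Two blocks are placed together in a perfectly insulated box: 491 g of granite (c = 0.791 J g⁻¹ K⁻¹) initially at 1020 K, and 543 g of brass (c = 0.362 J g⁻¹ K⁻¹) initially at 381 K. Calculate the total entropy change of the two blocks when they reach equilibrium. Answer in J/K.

ΔS_total = 55.3 J/K

Energy balance: T_f = (m₁c₁T₁ + m₂c₂T₂)/(m₁c₁ + m₂c₂) = 805.27 K.
ΔS₁ = m₁c₁ ln(T_f/T₁) = 388.381 × ln(805.27/1020) = -91.81 J/K.
ΔS₂ = m₂c₂ ln(T_f/T₂) = 196.566 × ln(805.27/381) = 147.1 J/K.
ΔS_total = -91.81 + 147.1 = 55.3 J/K.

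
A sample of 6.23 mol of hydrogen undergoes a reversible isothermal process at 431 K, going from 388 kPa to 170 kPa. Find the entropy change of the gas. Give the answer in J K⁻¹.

ΔS_gas = 42.7 J/K

For an isothermal ideal gas ΔS_gas = nR ln(P₁/P₂) = 6.23 × 8.314 × ln(388/170) = 42.7 J/K.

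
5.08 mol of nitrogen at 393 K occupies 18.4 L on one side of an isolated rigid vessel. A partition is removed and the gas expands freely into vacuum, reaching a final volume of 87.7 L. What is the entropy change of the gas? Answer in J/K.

No heat is exchanged and no work is done, so the ideal-gas temperature stays constant.
Entropy is a state function; using a reversible isothermal path, ΔS_gas = nR ln(V₂/V₁) = 5.08 × 8.314 × ln(87.7/18.4) = 66 J/K.

ΔS_gas = 66 J/K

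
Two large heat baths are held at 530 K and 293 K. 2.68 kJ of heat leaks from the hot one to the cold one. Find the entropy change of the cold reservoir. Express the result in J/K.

The cold reservoir gains heat Q, so ΔS_cold = +Q/T_C = 2680/293 = 9.15 J/K.

ΔS_cold = 9.15 J/K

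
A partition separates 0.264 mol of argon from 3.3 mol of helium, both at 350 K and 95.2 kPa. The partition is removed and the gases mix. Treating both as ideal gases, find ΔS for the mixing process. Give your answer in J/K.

Mole fractions: x_A = 0.264/3.56 = 0.0741, x_B = 0.926.
ΔS_mix = −R(n_A ln x_A + n_B ln x_B) = −8.314 × (0.264 ln 0.0741 + 3.3 ln 0.926) = 7.82 J/K.

ΔS_mix = 7.82 J/K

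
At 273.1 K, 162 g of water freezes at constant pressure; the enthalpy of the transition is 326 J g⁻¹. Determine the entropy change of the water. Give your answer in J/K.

ΔS = -193 J/K

Heat released by the substance: Q = −mL = −162 × 326 = −52812 J.
At constant T, ΔS = Q_rev/T = −52812 / 273.1 = -193 J/K.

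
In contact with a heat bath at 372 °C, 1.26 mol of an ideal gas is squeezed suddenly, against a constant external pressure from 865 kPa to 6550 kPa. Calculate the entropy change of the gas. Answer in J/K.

ΔS_gas = -21.2 J/K

Entropy is a state function, so ΔS_gas depends only on the end states.
For an isothermal ideal gas ΔS_gas = nR ln(P₁/P₂) = 1.26 × 8.314 × ln(865/6550) = -21.2 J/K.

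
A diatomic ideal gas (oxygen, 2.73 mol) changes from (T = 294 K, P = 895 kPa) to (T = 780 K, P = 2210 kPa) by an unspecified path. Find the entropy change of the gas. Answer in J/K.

ΔS = nC_p ln(T₂/T₁) − nR ln(P₂/P₁), with C_p = 7R/2 = 29.1 J mol⁻¹ K⁻¹ for a diatomic ideal gas.
ΔS = 2.73 × [29.1 × ln(780/294) − 8.314 × ln(2210/895)] = 57 J/K.

ΔS = 57 J/K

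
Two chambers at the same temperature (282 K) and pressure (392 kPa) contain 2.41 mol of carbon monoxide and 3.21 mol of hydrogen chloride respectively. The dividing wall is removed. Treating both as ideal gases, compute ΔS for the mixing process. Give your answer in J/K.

ΔS_mix = 31.9 J/K

Mole fractions: x_A = 2.41/5.62 = 0.429, x_B = 0.571.
ΔS_mix = −R(n_A ln x_A + n_B ln x_B) = −8.314 × (2.41 ln 0.429 + 3.21 ln 0.571) = 31.9 J/K.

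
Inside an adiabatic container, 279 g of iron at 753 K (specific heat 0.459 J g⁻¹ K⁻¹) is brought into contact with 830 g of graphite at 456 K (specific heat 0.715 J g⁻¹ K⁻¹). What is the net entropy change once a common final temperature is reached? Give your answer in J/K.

ΔS_total = 14.7 J/K

Energy balance: T_f = (m₁c₁T₁ + m₂c₂T₂)/(m₁c₁ + m₂c₂) = 508.71 K.
ΔS₁ = m₁c₁ ln(T_f/T₁) = 128.061 × ln(508.71/753) = -50.22 J/K.
ΔS₂ = m₂c₂ ln(T_f/T₂) = 593.45 × ln(508.71/456) = 64.92 J/K.
ΔS_total = -50.22 + 64.92 = 14.7 J/K.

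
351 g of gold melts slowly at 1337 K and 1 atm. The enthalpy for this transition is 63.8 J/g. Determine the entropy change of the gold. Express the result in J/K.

Heat absorbed by the substance: Q = mL = 351 × 63.8 = 22393.8 J.
At constant T, ΔS = Q_rev/T = 22393.8 / 1337 = 16.7 J/K.

ΔS = 16.7 J/K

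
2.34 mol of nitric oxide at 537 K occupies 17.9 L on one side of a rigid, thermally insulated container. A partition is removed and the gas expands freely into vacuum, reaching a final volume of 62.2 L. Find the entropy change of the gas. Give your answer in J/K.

ΔS_gas = 24.2 J/K

For an ideal gas in free expansion Q = 0 and W = 0, so T is unchanged.
Entropy is a state function; using a reversible isothermal path, ΔS_gas = nR ln(V₂/V₁) = 2.34 × 8.314 × ln(62.2/17.9) = 24.2 J/K.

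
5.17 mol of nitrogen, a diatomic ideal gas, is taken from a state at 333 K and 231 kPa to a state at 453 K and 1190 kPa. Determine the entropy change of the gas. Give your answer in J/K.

ΔS = nC_p ln(T₂/T₁) − nR ln(P₂/P₁), with C_p = 7R/2 = 29.1 J mol⁻¹ K⁻¹ for a diatomic ideal gas.
ΔS = 5.17 × [29.1 × ln(453/333) − 8.314 × ln(1190/231)] = -24.2 J/K.

ΔS = -24.2 J/K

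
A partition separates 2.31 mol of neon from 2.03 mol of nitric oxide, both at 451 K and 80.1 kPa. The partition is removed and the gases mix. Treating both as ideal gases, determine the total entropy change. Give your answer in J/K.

ΔS_mix = 24.9 J/K

Mole fractions: x_A = 2.31/4.34 = 0.532, x_B = 0.468.
ΔS_mix = −R(n_A ln x_A + n_B ln x_B) = −8.314 × (2.31 ln 0.532 + 2.03 ln 0.468) = 24.9 J/K.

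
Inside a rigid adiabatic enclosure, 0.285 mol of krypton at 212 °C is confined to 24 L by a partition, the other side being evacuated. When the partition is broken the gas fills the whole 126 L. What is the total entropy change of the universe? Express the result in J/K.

ΔS_universe = 3.93 J/K

For an ideal gas in free expansion Q = 0 and W = 0, so T is unchanged.
Entropy is a state function; using a reversible isothermal path, ΔS_gas = nR ln(V₂/V₁) = 0.285 × 8.314 × ln(126/24) = 3.93 J/K.
The insulated surroundings exchange no heat, so ΔS_surr = 0 and ΔS_universe = ΔS_gas.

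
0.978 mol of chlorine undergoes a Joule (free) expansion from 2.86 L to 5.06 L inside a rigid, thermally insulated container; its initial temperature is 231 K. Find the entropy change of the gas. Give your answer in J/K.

ΔS_gas = 4.64 J/K

No heat is exchanged and no work is done, so the ideal-gas temperature stays constant.
Entropy is a state function; using a reversible isothermal path, ΔS_gas = nR ln(V₂/V₁) = 0.978 × 8.314 × ln(5.06/2.86) = 4.64 J/K.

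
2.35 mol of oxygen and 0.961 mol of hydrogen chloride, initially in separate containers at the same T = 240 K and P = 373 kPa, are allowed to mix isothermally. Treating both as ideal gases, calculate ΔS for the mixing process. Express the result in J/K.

ΔS_mix = 16.6 J/K

Mole fractions: x_A = 2.35/3.31 = 0.71, x_B = 0.29.
ΔS_mix = −R(n_A ln x_A + n_B ln x_B) = −8.314 × (2.35 ln 0.71 + 0.961 ln 0.29) = 16.6 J/K.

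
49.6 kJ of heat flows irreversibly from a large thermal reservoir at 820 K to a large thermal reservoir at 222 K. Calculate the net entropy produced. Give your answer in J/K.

ΔS_total = 163 J/K

ΔS_hot = −Q/T_H = −49600/820 = -60.49 J/K and ΔS_cold = +Q/T_C = 49600/222 = 223.4 J/K.
ΔS_total = -60.49 + 223.4 = 163 J/K, positive as the second law requires.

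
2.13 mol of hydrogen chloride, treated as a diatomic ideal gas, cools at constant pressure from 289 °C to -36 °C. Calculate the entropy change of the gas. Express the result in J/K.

In kelvin: T₁ = 562.15 K, T₂ = 237.15 K. At constant pressure, ΔS = nC_p ln(T₂/T₁) with C_p = 7R/2 = 29.1 J mol⁻¹ K⁻¹.
ΔS = 2.13 × 29.1 × ln(237.15/562.15) = -53.5 J/K.

ΔS = -53.5 J/K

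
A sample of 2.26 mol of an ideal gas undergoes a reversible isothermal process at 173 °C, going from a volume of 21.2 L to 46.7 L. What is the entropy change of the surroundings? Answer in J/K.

ΔS_surr = -14.8 J/K

For an isothermal ideal gas ΔS_gas = nR ln(V₂/V₁) = 2.26 × 8.314 × ln(46.7/21.2) = 14.8 J/K.
The process is reversible, so ΔS_surr = −ΔS_gas = -14.8 J/K and ΔS_universe = 0.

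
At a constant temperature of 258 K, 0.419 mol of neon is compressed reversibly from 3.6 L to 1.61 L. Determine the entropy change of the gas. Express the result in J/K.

ΔS_gas = -2.8 J/K

For an isothermal ideal gas ΔS_gas = nR ln(V₂/V₁) = 0.419 × 8.314 × ln(1.61/3.6) = -2.8 J/K.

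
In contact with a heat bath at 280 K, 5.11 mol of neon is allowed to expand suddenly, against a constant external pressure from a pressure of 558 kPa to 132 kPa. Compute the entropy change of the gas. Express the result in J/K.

ΔS_gas = 61.2 J/K

Entropy is a state function, so ΔS_gas depends only on the end states.
For an isothermal ideal gas ΔS_gas = nR ln(P₁/P₂) = 5.11 × 8.314 × ln(558/132) = 61.2 J/K.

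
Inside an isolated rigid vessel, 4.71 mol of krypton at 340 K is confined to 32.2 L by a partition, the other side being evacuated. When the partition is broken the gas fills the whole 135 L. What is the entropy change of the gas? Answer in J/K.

ΔS_gas = 56.1 J/K

For an ideal gas in free expansion Q = 0 and W = 0, so T is unchanged.
Entropy is a state function; using a reversible isothermal path, ΔS_gas = nR ln(V₂/V₁) = 4.71 × 8.314 × ln(135/32.2) = 56.1 J/K.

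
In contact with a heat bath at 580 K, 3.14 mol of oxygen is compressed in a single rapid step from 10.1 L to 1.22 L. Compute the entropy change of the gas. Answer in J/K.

ΔS_gas = -55.2 J/K

Entropy is a state function, so ΔS_gas depends only on the end states.
For an isothermal ideal gas ΔS_gas = nR ln(V₂/V₁) = 3.14 × 8.314 × ln(1.22/10.1) = -55.2 J/K.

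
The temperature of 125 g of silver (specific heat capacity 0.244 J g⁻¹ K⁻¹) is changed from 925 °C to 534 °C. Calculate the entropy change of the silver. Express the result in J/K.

In kelvin: T₁ = 1198.15 K, T₂ = 807.15 K. ΔS = ∫dQ_rev/T = m c ln(T₂/T₁) = 125 × 0.244 × ln(807.15/1198.15) = -12 J/K.

ΔS = -12 J/K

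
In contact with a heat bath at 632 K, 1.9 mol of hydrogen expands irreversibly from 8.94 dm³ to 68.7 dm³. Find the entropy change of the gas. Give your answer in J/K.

Entropy is a state function, so ΔS_gas depends only on the end states.
For an isothermal ideal gas ΔS_gas = nR ln(V₂/V₁) = 1.9 × 8.314 × ln(68.7/8.94) = 32.2 J/K.

ΔS_gas = 32.2 J/K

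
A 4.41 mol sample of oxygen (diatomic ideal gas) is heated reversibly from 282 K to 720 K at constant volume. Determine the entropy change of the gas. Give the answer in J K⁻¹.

At constant volume, ΔS = nC_V ln(T₂/T₁) with C_V = 5R/2 = 20.79 J mol⁻¹ K⁻¹.
ΔS = 4.41 × 20.79 × ln(720/282) = 85.9 J/K.

ΔS = 85.9 J/K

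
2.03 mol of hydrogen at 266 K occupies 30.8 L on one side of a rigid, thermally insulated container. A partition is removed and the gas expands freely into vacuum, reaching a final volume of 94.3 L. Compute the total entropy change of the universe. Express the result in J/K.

No heat is exchanged and no work is done, so the ideal-gas temperature stays constant.
Entropy is a state function; using a reversible isothermal path, ΔS_gas = nR ln(V₂/V₁) = 2.03 × 8.314 × ln(94.3/30.8) = 18.9 J/K.
The insulated surroundings exchange no heat, so ΔS_surr = 0 and ΔS_universe = ΔS_gas.

ΔS_universe = 18.9 J/K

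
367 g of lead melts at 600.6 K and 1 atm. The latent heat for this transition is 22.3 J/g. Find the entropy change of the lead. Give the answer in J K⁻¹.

ΔS = 13.6 J/K

Heat absorbed by the substance: Q = mL = 367 × 22.3 = 8184.1 J.
At constant T, ΔS = Q_rev/T = 8184.1 / 600.6 = 13.6 J/K.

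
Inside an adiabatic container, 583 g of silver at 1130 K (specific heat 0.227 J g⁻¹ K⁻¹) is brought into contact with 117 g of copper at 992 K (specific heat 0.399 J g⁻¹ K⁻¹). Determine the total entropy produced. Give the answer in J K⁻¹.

Energy balance: T_f = (m₁c₁T₁ + m₂c₂T₂)/(m₁c₁ + m₂c₂) = 1094 K.
ΔS₁ = m₁c₁ ln(T_f/T₁) = 132.341 × ln(1094/1130) = -4.283 J/K.
ΔS₂ = m₂c₂ ln(T_f/T₂) = 46.683 × ln(1094/992) = 4.57 J/K.
ΔS_total = -4.283 + 4.57 = 0.287 J/K.

ΔS_total = 0.287 J/K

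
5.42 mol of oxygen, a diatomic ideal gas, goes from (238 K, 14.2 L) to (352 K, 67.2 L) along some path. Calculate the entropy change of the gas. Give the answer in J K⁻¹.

Entropy is a state function: ΔS = nC_V ln(T₂/T₁) + nR ln(V₂/V₁), with C_V = 5R/2 = 20.79 J mol⁻¹ K⁻¹ for a diatomic ideal gas.
ΔS = 5.42 × [20.79 × ln(352/238) + 8.314 × ln(67.2/14.2)] = 114 J/K.

ΔS = 114 J/K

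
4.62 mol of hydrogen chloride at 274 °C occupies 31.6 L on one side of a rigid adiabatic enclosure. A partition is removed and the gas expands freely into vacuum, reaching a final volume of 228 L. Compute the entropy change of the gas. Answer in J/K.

For an ideal gas in free expansion Q = 0 and W = 0, so T is unchanged.
Entropy is a state function; using a reversible isothermal path, ΔS_gas = nR ln(V₂/V₁) = 4.62 × 8.314 × ln(228/31.6) = 75.9 J/K.

ΔS_gas = 75.9 J/K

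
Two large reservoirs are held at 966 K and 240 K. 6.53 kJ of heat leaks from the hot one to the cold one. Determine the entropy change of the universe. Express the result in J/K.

ΔS_hot = −Q/T_H = −6530/966 = -6.7598 J/K and ΔS_cold = +Q/T_C = 6530/240 = 27.208 J/K.
ΔS_total = -6.7598 + 27.208 = 20.4 J/K, positive as the second law requires.

ΔS_total = 20.4 J/K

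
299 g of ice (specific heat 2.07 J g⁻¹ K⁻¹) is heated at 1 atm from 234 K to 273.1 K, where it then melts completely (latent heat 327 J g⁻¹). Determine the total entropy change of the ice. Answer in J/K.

ΔS = 454 J/K

Warming step: ΔS₁ = m c ln(T_tr/T_i) = 299 × 2.07 × ln(273.1/234) = 95.64 J/K.
Phase change: ΔS₂ = +mL/T_tr = 299 × 327 / 273.1 = 358 J/K.
ΔS_total = (95.64) + (358) = 454 J/K.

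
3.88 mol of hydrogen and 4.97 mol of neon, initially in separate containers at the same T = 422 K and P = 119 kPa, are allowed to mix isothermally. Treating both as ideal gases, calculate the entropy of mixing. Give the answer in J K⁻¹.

ΔS_mix = 50.4 J/K

Mole fractions: x_A = 3.88/8.85 = 0.438, x_B = 0.562.
ΔS_mix = −R(n_A ln x_A + n_B ln x_B) = −8.314 × (3.88 ln 0.438 + 4.97 ln 0.562) = 50.4 J/K.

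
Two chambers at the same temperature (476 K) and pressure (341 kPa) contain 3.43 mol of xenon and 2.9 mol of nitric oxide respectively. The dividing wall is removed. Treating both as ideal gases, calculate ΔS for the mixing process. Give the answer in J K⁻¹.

Mole fractions: x_A = 3.43/6.33 = 0.542, x_B = 0.458.
ΔS_mix = −R(n_A ln x_A + n_B ln x_B) = −8.314 × (3.43 ln 0.542 + 2.9 ln 0.458) = 36.3 J/K.

ΔS_mix = 36.3 J/K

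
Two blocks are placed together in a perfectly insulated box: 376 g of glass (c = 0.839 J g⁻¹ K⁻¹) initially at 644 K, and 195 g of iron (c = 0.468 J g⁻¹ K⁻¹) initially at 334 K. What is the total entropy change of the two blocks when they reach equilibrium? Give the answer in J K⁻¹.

Energy balance: T_f = (m₁c₁T₁ + m₂c₂T₂)/(m₁c₁ + m₂c₂) = 574.44 K.
ΔS₁ = m₁c₁ ln(T_f/T₁) = 315.464 × ln(574.44/644) = -36.06 J/K.
ΔS₂ = m₂c₂ ln(T_f/T₂) = 91.26 × ln(574.44/334) = 49.49 J/K.
ΔS_total = -36.06 + 49.49 = 13.4 J/K.

ΔS_total = 13.4 J/K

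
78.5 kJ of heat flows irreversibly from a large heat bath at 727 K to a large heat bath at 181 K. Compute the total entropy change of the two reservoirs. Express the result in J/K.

ΔS_hot = −Q/T_H = −78500/727 = -108 J/K and ΔS_cold = +Q/T_C = 78500/181 = 433.7 J/K.
ΔS_total = -108 + 433.7 = 326 J/K, positive as the second law requires.

ΔS_total = 326 J/K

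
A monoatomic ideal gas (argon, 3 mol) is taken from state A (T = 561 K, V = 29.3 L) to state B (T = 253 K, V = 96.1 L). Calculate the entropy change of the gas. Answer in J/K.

ΔS = -0.167 J/K

Entropy is a state function: ΔS = nC_V ln(T₂/T₁) + nR ln(V₂/V₁), with C_V = 3R/2 = 12.47 J mol⁻¹ K⁻¹ for a monoatomic ideal gas.
ΔS = 3 × [12.47 × ln(253/561) + 8.314 × ln(96.1/29.3)] = -0.167 J/K.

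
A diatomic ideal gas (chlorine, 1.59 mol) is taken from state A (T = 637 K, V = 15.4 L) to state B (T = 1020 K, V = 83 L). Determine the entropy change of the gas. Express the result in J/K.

Entropy is a state function: ΔS = nC_V ln(T₂/T₁) + nR ln(V₂/V₁), with C_V = 5R/2 = 20.79 J mol⁻¹ K⁻¹ for a diatomic ideal gas.
ΔS = 1.59 × [20.79 × ln(1020/637) + 8.314 × ln(83/15.4)] = 37.8 J/K.

ΔS = 37.8 J/K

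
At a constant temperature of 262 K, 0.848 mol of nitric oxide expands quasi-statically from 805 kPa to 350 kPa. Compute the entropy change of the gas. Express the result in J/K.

ΔS_gas = 5.87 J/K

For an isothermal ideal gas ΔS_gas = nR ln(P₁/P₂) = 0.848 × 8.314 × ln(805/350) = 5.87 J/K.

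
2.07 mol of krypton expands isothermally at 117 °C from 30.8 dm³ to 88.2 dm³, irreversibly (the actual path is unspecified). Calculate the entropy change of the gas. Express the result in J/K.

ΔS_gas = 18.1 J/K

Entropy is a state function, so ΔS_gas depends only on the end states.
For an isothermal ideal gas ΔS_gas = nR ln(V₂/V₁) = 2.07 × 8.314 × ln(88.2/30.8) = 18.1 J/K.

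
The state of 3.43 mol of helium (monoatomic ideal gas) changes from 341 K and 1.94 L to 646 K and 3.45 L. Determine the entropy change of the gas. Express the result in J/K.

Entropy is a state function: ΔS = nC_V ln(T₂/T₁) + nR ln(V₂/V₁), with C_V = 3R/2 = 12.47 J mol⁻¹ K⁻¹ for a monoatomic ideal gas.
ΔS = 3.43 × [12.47 × ln(646/341) + 8.314 × ln(3.45/1.94)] = 43.7 J/K.

ΔS = 43.7 J/K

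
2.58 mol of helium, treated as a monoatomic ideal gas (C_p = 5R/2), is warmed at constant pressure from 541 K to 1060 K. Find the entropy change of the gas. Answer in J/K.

ΔS = 36.1 J/K

At constant pressure, ΔS = nC_p ln(T₂/T₁) with C_p = 5R/2 = 20.79 J mol⁻¹ K⁻¹.
ΔS = 2.58 × 20.79 × ln(1060/541) = 36.1 J/K.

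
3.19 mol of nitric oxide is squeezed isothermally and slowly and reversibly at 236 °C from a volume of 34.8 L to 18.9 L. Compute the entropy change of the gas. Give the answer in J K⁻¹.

ΔS_gas = -16.2 J/K

For an isothermal ideal gas ΔS_gas = nR ln(V₂/V₁) = 3.19 × 8.314 × ln(18.9/34.8) = -16.2 J/K.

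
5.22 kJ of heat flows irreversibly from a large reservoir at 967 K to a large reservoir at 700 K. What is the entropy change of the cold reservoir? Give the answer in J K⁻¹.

ΔS_cold = 7.46 J/K

The cold reservoir gains heat Q, so ΔS_cold = +Q/T_C = 5220/700 = 7.46 J/K.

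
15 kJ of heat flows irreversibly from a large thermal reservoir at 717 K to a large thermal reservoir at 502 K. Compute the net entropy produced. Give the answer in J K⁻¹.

ΔS_hot = −Q/T_H = −15000/717 = -20.92 J/K and ΔS_cold = +Q/T_C = 15000/502 = 29.88 J/K.
ΔS_total = -20.92 + 29.88 = 8.96 J/K, positive as the second law requires.

ΔS_total = 8.96 J/K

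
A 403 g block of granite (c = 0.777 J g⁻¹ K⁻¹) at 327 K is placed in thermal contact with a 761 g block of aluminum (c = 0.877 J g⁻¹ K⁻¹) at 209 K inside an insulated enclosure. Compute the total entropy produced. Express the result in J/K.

ΔS_total = 22.4 J/K

Energy balance: T_f = (m₁c₁T₁ + m₂c₂T₂)/(m₁c₁ + m₂c₂) = 246.68 K.
ΔS₁ = m₁c₁ ln(T_f/T₁) = 313.131 × ln(246.68/327) = -88.258 J/K.
ΔS₂ = m₂c₂ ln(T_f/T₂) = 667.397 × ln(246.68/209) = 110.63 J/K.
ΔS_total = -88.258 + 110.63 = 22.4 J/K.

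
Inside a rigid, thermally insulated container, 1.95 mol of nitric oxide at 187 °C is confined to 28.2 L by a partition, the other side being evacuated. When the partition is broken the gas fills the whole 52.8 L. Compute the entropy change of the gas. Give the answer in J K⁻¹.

For an ideal gas in free expansion Q = 0 and W = 0, so T is unchanged.
Entropy is a state function; using a reversible isothermal path, ΔS_gas = nR ln(V₂/V₁) = 1.95 × 8.314 × ln(52.8/28.2) = 10.2 J/K.

ΔS_gas = 10.2 J/K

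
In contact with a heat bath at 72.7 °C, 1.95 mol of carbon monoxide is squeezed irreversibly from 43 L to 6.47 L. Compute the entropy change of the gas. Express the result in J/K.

ΔS_gas = -30.7 J/K

Entropy is a state function, so ΔS_gas depends only on the end states.
For an isothermal ideal gas ΔS_gas = nR ln(V₂/V₁) = 1.95 × 8.314 × ln(6.47/43) = -30.7 J/K.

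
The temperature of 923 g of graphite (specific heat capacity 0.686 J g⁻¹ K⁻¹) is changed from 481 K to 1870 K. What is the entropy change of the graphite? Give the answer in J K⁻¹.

ΔS = 860 J/K

ΔS = ∫dQ_rev/T = m c ln(T₂/T₁) = 923 × 0.686 × ln(1870/481) = 860 J/K.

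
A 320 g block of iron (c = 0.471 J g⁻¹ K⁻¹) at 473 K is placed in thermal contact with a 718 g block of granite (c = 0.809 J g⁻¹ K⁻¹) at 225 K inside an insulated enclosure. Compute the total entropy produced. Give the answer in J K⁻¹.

Energy balance: T_f = (m₁c₁T₁ + m₂c₂T₂)/(m₁c₁ + m₂c₂) = 276.09 K.
ΔS₁ = m₁c₁ ln(T_f/T₁) = 150.72 × ln(276.09/473) = -81.141 J/K.
ΔS₂ = m₂c₂ ln(T_f/T₂) = 580.862 × ln(276.09/225) = 118.87 J/K.
ΔS_total = -81.141 + 118.87 = 37.7 J/K.

ΔS_total = 37.7 J/K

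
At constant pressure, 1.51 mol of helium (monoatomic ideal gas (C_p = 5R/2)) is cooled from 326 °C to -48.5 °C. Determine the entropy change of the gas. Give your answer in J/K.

In kelvin: T₁ = 599.15 K, T₂ = 224.65 K. At constant pressure, ΔS = nC_p ln(T₂/T₁) with C_p = 5R/2 = 20.79 J mol⁻¹ K⁻¹.
ΔS = 1.51 × 20.79 × ln(224.65/599.15) = -30.8 J/K.

ΔS = -30.8 J/K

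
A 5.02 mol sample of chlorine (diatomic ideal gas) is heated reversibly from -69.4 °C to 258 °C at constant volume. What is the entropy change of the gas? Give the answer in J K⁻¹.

ΔS = 100 J/K

In kelvin: T₁ = 203.75 K, T₂ = 531.15 K. At constant volume, ΔS = nC_V ln(T₂/T₁) with C_V = 5R/2 = 20.79 J mol⁻¹ K⁻¹.
ΔS = 5.02 × 20.79 × ln(531.15/203.75) = 100 J/K.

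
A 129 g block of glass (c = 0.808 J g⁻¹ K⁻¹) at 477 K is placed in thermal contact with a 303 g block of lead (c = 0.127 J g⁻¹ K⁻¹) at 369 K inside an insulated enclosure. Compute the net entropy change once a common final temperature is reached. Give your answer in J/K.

ΔS_total = 0.889 J/K

Energy balance: T_f = (m₁c₁T₁ + m₂c₂T₂)/(m₁c₁ + m₂c₂) = 447.88 K.
ΔS₁ = m₁c₁ ln(T_f/T₁) = 104.232 × ln(447.88/477) = -6.566 J/K.
ΔS₂ = m₂c₂ ln(T_f/T₂) = 38.481 × ln(447.88/369) = 7.455 J/K.
ΔS_total = -6.566 + 7.455 = 0.889 J/K.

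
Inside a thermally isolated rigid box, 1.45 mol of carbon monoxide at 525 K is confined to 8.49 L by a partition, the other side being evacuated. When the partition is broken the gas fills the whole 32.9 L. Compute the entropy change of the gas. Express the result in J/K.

For an ideal gas in free expansion Q = 0 and W = 0, so T is unchanged.
Entropy is a state function; using a reversible isothermal path, ΔS_gas = nR ln(V₂/V₁) = 1.45 × 8.314 × ln(32.9/8.49) = 16.3 J/K.

ΔS_gas = 16.3 J/K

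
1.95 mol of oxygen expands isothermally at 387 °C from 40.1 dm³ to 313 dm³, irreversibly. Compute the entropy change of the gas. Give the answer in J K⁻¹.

ΔS_gas = 33.3 J/K

Entropy is a state function, so ΔS_gas depends only on the end states.
For an isothermal ideal gas ΔS_gas = nR ln(V₂/V₁) = 1.95 × 8.314 × ln(313/40.1) = 33.3 J/K.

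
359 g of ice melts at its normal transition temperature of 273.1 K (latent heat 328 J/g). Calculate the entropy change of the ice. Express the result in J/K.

Heat absorbed by the substance: Q = mL = 359 × 328 = 117752 J.
At constant T, ΔS = Q_rev/T = 117752 / 273.1 = 431 J/K.

ΔS = 431 J/K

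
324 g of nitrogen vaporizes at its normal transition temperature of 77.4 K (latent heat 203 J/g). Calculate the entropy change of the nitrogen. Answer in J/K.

Heat absorbed by the substance: Q = mL = 324 × 203 = 65772 J.
At constant T, ΔS = Q_rev/T = 65772 / 77.4 = 850 J/K.

ΔS = 850 J/K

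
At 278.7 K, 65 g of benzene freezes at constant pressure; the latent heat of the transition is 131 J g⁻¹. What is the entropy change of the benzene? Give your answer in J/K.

ΔS = -30.6 J/K

Heat released by the substance: Q = −mL = −65 × 131 = −8515 J.
At constant T, ΔS = Q_rev/T = −8515 / 278.7 = -30.6 J/K.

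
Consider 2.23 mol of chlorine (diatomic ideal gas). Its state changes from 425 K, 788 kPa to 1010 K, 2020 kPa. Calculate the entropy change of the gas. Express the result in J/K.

ΔS = 38.7 J/K

ΔS = nC_p ln(T₂/T₁) − nR ln(P₂/P₁), with C_p = 7R/2 = 29.1 J mol⁻¹ K⁻¹ for a diatomic ideal gas.
ΔS = 2.23 × [29.1 × ln(1010/425) − 8.314 × ln(2020/788)] = 38.7 J/K.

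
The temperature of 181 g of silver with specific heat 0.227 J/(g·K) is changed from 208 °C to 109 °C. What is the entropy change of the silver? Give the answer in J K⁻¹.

ΔS = -9.47 J/K

In kelvin: T₁ = 481.15 K, T₂ = 382.15 K. ΔS = ∫dQ_rev/T = m c ln(T₂/T₁) = 181 × 0.227 × ln(382.15/481.15) = -9.47 J/K.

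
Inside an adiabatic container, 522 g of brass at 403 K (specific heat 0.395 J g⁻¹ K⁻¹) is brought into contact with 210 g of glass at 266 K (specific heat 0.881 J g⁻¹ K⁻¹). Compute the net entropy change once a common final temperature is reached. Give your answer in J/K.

Energy balance: T_f = (m₁c₁T₁ + m₂c₂T₂)/(m₁c₁ + m₂c₂) = 338.21 K.
ΔS₁ = m₁c₁ ln(T_f/T₁) = 206.19 × ln(338.21/403) = -36.14 J/K.
ΔS₂ = m₂c₂ ln(T_f/T₂) = 185.01 × ln(338.21/266) = 44.43 J/K.
ΔS_total = -36.14 + 44.43 = 8.29 J/K.

ΔS_total = 8.29 J/K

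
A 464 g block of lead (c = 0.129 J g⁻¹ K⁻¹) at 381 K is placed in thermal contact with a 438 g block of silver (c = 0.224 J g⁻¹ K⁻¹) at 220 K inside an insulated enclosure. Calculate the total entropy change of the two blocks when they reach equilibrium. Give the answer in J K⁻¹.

ΔS_total = 5.79 J/K

Energy balance: T_f = (m₁c₁T₁ + m₂c₂T₂)/(m₁c₁ + m₂c₂) = 281 K.
ΔS₁ = m₁c₁ ln(T_f/T₁) = 59.856 × ln(281/381) = -18.22 J/K.
ΔS₂ = m₂c₂ ln(T_f/T₂) = 98.112 × ln(281/220) = 24.01 J/K.
ΔS_total = -18.22 + 24.01 = 5.79 J/K.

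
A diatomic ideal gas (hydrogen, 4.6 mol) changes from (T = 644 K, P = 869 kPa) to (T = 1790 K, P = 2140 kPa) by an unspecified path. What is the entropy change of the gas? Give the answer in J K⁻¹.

ΔS = nC_p ln(T₂/T₁) − nR ln(P₂/P₁), with C_p = 7R/2 = 29.1 J mol⁻¹ K⁻¹ for a diatomic ideal gas.
ΔS = 4.6 × [29.1 × ln(1790/644) − 8.314 × ln(2140/869)] = 102 J/K.

ΔS = 102 J/K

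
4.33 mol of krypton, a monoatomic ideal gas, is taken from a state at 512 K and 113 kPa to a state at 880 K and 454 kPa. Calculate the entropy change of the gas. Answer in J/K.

ΔS = -1.32 J/K

ΔS = nC_p ln(T₂/T₁) − nR ln(P₂/P₁), with C_p = 5R/2 = 20.79 J mol⁻¹ K⁻¹ for a monoatomic ideal gas.
ΔS = 4.33 × [20.79 × ln(880/512) − 8.314 × ln(454/113)] = -1.32 J/K.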